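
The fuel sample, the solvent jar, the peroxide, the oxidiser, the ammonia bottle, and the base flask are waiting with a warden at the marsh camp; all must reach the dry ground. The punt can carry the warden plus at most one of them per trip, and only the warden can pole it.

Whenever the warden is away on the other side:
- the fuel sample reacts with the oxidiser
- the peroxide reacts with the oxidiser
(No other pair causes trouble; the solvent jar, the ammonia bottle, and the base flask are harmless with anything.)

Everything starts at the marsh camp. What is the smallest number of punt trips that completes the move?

Counting alone: the warden can take at most 1 across per trip to the dry ground, so moving all 6 needs at least 6 loaded trips out, with a return between consecutive ones — at least 11 crossings.
The safety rule pushes this higher. Following every safe sequence of crossings, the most of the 6 that can be at the dry ground as the punt arrives there on crossing 11 is 5 — never all 6.
So no plan with fewer than 13 crossings exists, and this one achieves 13:
1. Warden goes to the dry ground with the oxidiser.  [the marsh camp: the ammonia bottle, the base flask, the fuel sample, the peroxide, the solvent jar | the dry ground: the oxidiser]
2. Warden goes back to the marsh camp alone.  [the marsh camp: the ammonia bottle, the base flask, the fuel sample, the peroxide, the solvent jar | the dry ground: the oxidiser]
3. Warden goes to the dry ground with the fuel sample.  [the marsh camp: the ammonia bottle, the base flask, the peroxide, the solvent jar | the dry ground: the fuel sample, the oxidiser]
4. Warden goes back to the marsh camp with the oxidiser.  [the marsh camp: the ammonia bottle, the base flask, the oxidiser, the peroxide, the solvent jar | the dry ground: the fuel sample]
5. Warden goes to the dry ground with the peroxide.  [the marsh camp: the ammonia bottle, the base flask, the oxidiser, the solvent jar | the dry ground: the fuel sample, the peroxide]
6. Warden goes back to the marsh camp alone.  [the marsh camp: the ammonia bottle, the base flask, the oxidiser, the solvent jar | the dry ground: the fuel sample, the peroxide]
7. Warden goes to the dry ground with the solvent jar.  [the marsh camp: the ammonia bottle, the base flask, the oxidiser | the dry ground: the fuel sample, the peroxide, the solvent jar]
8. Warden goes back to the marsh camp alone.  [the marsh camp: the ammonia bottle, the base flask, the oxidiser | the dry ground: the fuel sample, the peroxide, the solvent jar]
9. Warden goes to the dry ground with the ammonia bottle.  [the marsh camp: the base flask, the oxidiser | the dry ground: the ammonia bottle, the fuel sample, the peroxide, the solvent jar]
10. Warden goes back to the marsh camp alone.  [the marsh camp: the base flask, the oxidiser | the dry ground: the ammonia bottle, the fuel sample, the peroxide, the solvent jar]
11. Warden goes to the dry ground with the base flask.  [the marsh camp: the oxidiser | the dry ground: the ammonia bottle, the base flask, the fuel sample, the peroxide, the solvent jar]
12. Warden goes back to the marsh camp alone.  [the marsh camp: the oxidiser | the dry ground: the ammonia bottle, the base flask, the fuel sample, the peroxide, the solvent jar]
13. Warden goes to the dry ground with the oxidiser.  [the marsh camp: — | the dry ground: the ammonia bottle, the base flask, the fuel sample, the oxidiser, the peroxide, the solvent jar]

13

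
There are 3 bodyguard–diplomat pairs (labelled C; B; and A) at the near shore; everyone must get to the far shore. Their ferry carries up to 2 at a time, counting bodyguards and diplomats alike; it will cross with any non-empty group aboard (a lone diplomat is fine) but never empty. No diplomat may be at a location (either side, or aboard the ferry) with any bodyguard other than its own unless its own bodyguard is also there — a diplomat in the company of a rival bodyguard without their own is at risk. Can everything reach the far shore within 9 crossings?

Counting alone: each trip to the far shore takes at most 2 across and each return brings at least 1 back, so after t trips out (and t−1 returns) at most 2t − (t−1) of the 6 are across; that first reaches 6 at t = 5, so at least 9 crossings are needed.
The safety rule pushes this higher. Following every safe sequence of crossings, the most of the 6 that can be at the far shore as the ferry arrives there on crossing 9 is 5 — never all 6.
So the move cannot be finished within 9 crossings. (The shortest complete plan takes 11:)
1. bodyguard C and diplomat C cross → the far shore.
2. bodyguard C crosses ← the near shore.
3. diplomat A and diplomat B cross → the far shore.
4. diplomat C crosses ← the near shore.
5. bodyguard A and bodyguard B cross → the far shore.
6. bodyguard B and diplomat B cross ← the near shore.
7. bodyguard B and bodyguard C cross → the far shore.
8. diplomat A crosses ← the near shore.
9. diplomat B and diplomat C cross → the far shore.
10. bodyguard A crosses ← the near shore.
11. bodyguard A and diplomat A cross → the far shore.

No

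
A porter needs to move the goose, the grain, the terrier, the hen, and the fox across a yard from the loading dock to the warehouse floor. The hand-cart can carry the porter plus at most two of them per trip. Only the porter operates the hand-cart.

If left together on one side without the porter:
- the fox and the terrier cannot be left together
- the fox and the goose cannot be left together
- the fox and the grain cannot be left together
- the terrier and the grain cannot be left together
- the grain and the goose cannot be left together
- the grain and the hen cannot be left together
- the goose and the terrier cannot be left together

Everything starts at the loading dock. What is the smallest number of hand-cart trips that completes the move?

Whatever the first load, the items left behind include a forbidden pair without the porter. No opening move is safe, so no plan exists.

impossible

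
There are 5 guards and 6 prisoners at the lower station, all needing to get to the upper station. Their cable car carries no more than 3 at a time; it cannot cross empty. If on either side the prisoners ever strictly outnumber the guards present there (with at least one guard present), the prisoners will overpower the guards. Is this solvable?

The prisoners already outnumber the guards at the lower station before anyone moves, so the starting position itself is disallowed.

No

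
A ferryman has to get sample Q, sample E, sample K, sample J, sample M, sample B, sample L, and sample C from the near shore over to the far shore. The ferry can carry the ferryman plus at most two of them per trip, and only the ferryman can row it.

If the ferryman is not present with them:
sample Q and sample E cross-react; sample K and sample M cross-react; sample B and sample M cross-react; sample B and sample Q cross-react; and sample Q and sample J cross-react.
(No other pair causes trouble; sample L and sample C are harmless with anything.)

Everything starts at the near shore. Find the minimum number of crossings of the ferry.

9

Counting alone: the ferryman can take at most 2 across per trip to the far shore, so moving all 8 needs at least 4 loaded trips out, with a return between consecutive ones — at least 7 crossings.
The safety rule pushes this higher. Following every safe sequence of crossings, the most of the 8 that can be at the far shore as the ferry arrives there on crossing 7 is 7 — never all 8.
So no plan with fewer than 9 crossings exists, and this one achieves 9:
1. Ferryman goes to the far shore with sample M and sample Q.  [the near shore: sample B, sample C, sample E, sample J, sample K, sample L | the far shore: sample M, sample Q]
2. Ferryman goes back to the near shore alone.  [the near shore: sample B, sample C, sample E, sample J, sample K, sample L | the far shore: sample M, sample Q]
3. Ferryman goes to the far shore with sample E and sample K.  [the near shore: sample B, sample C, sample J, sample L | the far shore: sample E, sample K, sample M, sample Q]
4. Ferryman goes back to the near shore with sample M and sample Q.  [the near shore: sample B, sample C, sample J, sample L, sample M, sample Q | the far shore: sample E, sample K]
5. Ferryman goes to the far shore with sample B and sample J.  [the near shore: sample C, sample L, sample M, sample Q | the far shore: sample B, sample E, sample J, sample K]
6. Ferryman goes back to the near shore alone.  [the near shore: sample C, sample L, sample M, sample Q | the far shore: sample B, sample E, sample J, sample K]
7. Ferryman goes to the far shore with sample C and sample L.  [the near shore: sample M, sample Q | the far shore: sample B, sample C, sample E, sample J, sample K, sample L]
8. Ferryman goes back to the near shore alone.  [the near shore: sample M, sample Q | the far shore: sample B, sample C, sample E, sample J, sample K, sample L]
9. Ferryman goes to the far shore with sample M and sample Q.  [the near shore: — | the far shore: sample B, sample C, sample E, sample J, sample K, sample L, sample M, sample Q]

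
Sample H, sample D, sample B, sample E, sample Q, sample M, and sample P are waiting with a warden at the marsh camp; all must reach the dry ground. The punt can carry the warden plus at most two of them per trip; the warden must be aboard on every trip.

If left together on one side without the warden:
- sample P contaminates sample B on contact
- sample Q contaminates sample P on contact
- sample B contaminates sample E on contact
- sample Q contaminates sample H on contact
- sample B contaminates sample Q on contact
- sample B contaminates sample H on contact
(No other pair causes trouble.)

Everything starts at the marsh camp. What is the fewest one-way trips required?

11

Counting alone: the warden can take at most 2 across per trip to the dry ground, so moving all 7 needs at least 4 loaded trips out, with a return between consecutive ones — at least 7 crossings.
The safety rule pushes this higher. Following every safe sequence of crossings, the most of the 7 that can be at the dry ground as the punt arrives there on crossings 7, 9 is 5, 6 respectively — never all 7.
So no plan with fewer than 11 crossings exists, and this one achieves 11:
1. Warden goes to the dry ground with sample B and sample Q.
2. Warden goes back to the marsh camp with sample B.
3. Warden goes to the dry ground with sample B and sample D.
4. Warden goes back to the marsh camp with sample B.
5. Warden goes to the dry ground with sample B and sample E.
6. Warden goes back to the marsh camp with sample B.
7. Warden goes to the dry ground with sample H and sample P.
8. Warden goes back to the marsh camp with sample Q.
9. Warden goes to the dry ground with sample B and sample M.
10. Warden goes back to the marsh camp with sample B.
11. Warden goes to the dry ground with sample B and sample Q.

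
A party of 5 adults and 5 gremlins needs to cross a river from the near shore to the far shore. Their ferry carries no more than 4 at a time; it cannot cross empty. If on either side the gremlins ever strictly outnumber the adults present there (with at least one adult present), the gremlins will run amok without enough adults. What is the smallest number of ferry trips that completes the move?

7

Counting alone: each trip to the far shore takes at most 4 across and each return brings at least 1 back, so after t trips out (and t−1 returns) at most 4t − (t−1) of the 10 are across; that first reaches 10 at t = 3, so at least 5 crossings are needed.
The safety rule pushes this higher. Following every safe sequence of crossings, the most of the 10 that can be at the far shore as the ferry arrives there on crossing 5 is 9 — never all 10.
So no plan with fewer than 7 crossings exists, and this one achieves 7:
1. 2 gremlins → the far shore.  (the near shore: 5A 3G; the far shore: 0A 2G)
2. 1 gremlin ← the near shore.  (the near shore: 5A 4G; the far shore: 0A 1G)
3. 4 gremlins → the far shore.  (the near shore: 5A 0G; the far shore: 0A 5G)
4. 1 gremlin ← the near shore.  (the near shore: 5A 1G; the far shore: 0A 4G)
5. 4 adults → the far shore.  (the near shore: 1A 1G; the far shore: 4A 4G)
6. 1 adult and 1 gremlin ← the near shore.  (the near shore: 2A 2G; the far shore: 3A 3G)
7. 2 adults and 2 gremlins → the far shore.  (the near shore: 0A 0G; the far shore: 5A 5G)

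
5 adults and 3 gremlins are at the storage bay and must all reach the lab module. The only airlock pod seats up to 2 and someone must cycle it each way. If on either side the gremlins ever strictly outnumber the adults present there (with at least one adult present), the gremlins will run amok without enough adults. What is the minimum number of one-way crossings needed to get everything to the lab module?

Counting alone: each trip to the lab module takes at most 2 across and each return brings at least 1 back, so after t trips out (and t−1 returns) at most 2t − (t−1) of the 8 are across; that first reaches 8 at t = 7, so at least 13 crossings are needed.
The plan below uses exactly 13 crossings, so it is optimal:
1. 2 gremlins → the lab module.  (the storage bay: 5A 1G; the lab module: 0A 2G)
2. 1 gremlin ← the storage bay.  (the storage bay: 5A 2G; the lab module: 0A 1G)
3. 2 gremlins → the lab module.  (the storage bay: 5A 0G; the lab module: 0A 3G)
4. 1 gremlin ← the storage bay.  (the storage bay: 5A 1G; the lab module: 0A 2G)
5. 2 adults → the lab module.  (the storage bay: 3A 1G; the lab module: 2A 2G)
6. 1 gremlin ← the storage bay.  (the storage bay: 3A 2G; the lab module: 2A 1G)
7. 1 adult and 1 gremlin → the lab module.  (the storage bay: 2A 1G; the lab module: 3A 2G)
8. 1 gremlin ← the storage bay.  (the storage bay: 2A 2G; the lab module: 3A 1G)
9. 2 gremlins → the lab module.  (the storage bay: 2A 0G; the lab module: 3A 3G)
10. 1 gremlin ← the storage bay.  (the storage bay: 2A 1G; the lab module: 3A 2G)
11. 1 adult and 1 gremlin → the lab module.  (the storage bay: 1A 0G; the lab module: 4A 3G)
12. 1 gremlin ← the storage bay.  (the storage bay: 1A 1G; the lab module: 4A 2G)
13. 1 adult and 1 gremlin → the lab module.  (the storage bay: 0A 0G; the lab module: 5A 3G)

13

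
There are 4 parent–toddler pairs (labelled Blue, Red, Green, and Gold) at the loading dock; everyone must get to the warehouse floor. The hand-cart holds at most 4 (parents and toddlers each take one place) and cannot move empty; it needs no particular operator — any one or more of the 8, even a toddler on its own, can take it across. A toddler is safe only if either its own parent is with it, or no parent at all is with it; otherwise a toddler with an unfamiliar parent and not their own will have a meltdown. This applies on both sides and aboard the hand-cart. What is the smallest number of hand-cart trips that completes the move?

5

Counting alone: each trip to the warehouse floor takes at most 4 across and each return brings at least 1 back, so after t trips out (and t−1 returns) at most 4t − (t−1) of the 8 are across; that first reaches 8 at t = 3, so at least 5 crossings are needed.
The plan below uses exactly 5 crossings, so it is optimal:
1. parent Blue and toddler Blue cross → the warehouse floor.
2. parent Blue crosses ← the loading dock.
3. parent Blue, parent Gold, parent Green, and parent Red cross → the warehouse floor.
4. toddler Blue crosses ← the loading dock.
5. toddler Blue, toddler Gold, toddler Green, and toddler Red cross → the warehouse floor.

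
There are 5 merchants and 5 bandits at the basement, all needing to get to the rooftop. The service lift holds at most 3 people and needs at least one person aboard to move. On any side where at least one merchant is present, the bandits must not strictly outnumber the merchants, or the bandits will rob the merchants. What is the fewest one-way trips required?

11

Counting alone: each trip to the rooftop takes at most 3 across and each return brings at least 1 back, so after t trips out (and t−1 returns) at most 3t − (t−1) of the 10 are across; that first reaches 10 at t = 5, so at least 9 crossings are needed.
The safety rule pushes this higher. Following every safe sequence of crossings, the most of the 10 that can be at the rooftop as the service lift arrives there on crossing 9 is 9 — never all 10.
So no plan with fewer than 11 crossings exists, and this one achieves 11:
1. 2 bandits → the rooftop.  (the basement: 5M 3B; the rooftop: 0M 2B)
2. 1 bandit ← the basement.  (the basement: 5M 4B; the rooftop: 0M 1B)
3. 3 bandits → the rooftop.  (the basement: 5M 1B; the rooftop: 0M 4B)
4. 1 bandit ← the basement.  (the basement: 5M 2B; the rooftop: 0M 3B)
5. 3 merchants → the rooftop.  (the basement: 2M 2B; the rooftop: 3M 3B)
6. 1 merchant and 1 bandit ← the basement.  (the basement: 3M 3B; the rooftop: 2M 2B)
7. 3 merchants → the rooftop.  (the basement: 0M 3B; the rooftop: 5M 2B)
8. 1 bandit ← the basement.  (the basement: 0M 4B; the rooftop: 5M 1B)
9. 2 bandits → the rooftop.  (the basement: 0M 2B; the rooftop: 5M 3B)
10. 1 bandit ← the basement.  (the basement: 0M 3B; the rooftop: 5M 2B)
11. 3 bandits → the rooftop.  (the basement: 0M 0B; the rooftop: 5M 5B)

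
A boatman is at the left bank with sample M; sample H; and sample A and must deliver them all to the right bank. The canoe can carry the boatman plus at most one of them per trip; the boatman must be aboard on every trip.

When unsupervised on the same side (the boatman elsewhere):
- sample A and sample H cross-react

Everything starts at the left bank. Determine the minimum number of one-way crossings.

Counting alone: the boatman can take at most 1 across per trip to the right bank, so moving all 3 needs at least 3 loaded trips out, with a return between consecutive ones — at least 5 crossings.
The plan below uses exactly 5 crossings, so it is optimal:
1. Boatman goes to the right bank with sample H.
2. Boatman goes back to the left bank alone.
3. Boatman goes to the right bank with sample M.
4. Boatman goes back to the left bank alone.
5. Boatman goes to the right bank with sample A.

5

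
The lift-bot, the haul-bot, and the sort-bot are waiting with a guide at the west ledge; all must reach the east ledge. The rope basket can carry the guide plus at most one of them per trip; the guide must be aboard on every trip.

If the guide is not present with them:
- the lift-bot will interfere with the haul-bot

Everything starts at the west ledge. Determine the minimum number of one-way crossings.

Counting alone: the guide can take at most 1 across per trip to the east ledge, so moving all 3 needs at least 3 loaded trips out, with a return between consecutive ones — at least 5 crossings.
The plan below uses exactly 5 crossings, so it is optimal:
1. Guide goes to the east ledge with the lift-bot.
2. Guide goes back to the west ledge alone.
3. Guide goes to the east ledge with the sort-bot.
4. Guide goes back to the west ledge alone.
5. Guide goes to the east ledge with the haul-bot.

5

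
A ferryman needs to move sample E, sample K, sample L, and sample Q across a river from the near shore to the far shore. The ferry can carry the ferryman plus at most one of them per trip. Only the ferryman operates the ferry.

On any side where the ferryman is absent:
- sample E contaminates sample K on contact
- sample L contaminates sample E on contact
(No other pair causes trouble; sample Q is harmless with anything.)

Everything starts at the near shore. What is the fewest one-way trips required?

9

Counting alone: the ferryman can take at most 1 across per trip to the far shore, so moving all 4 needs at least 4 loaded trips out, with a return between consecutive ones — at least 7 crossings.
The safety rule pushes this higher. Following every safe sequence of crossings, the most of the 4 that can be at the far shore as the ferry arrives there on crossing 7 is 3 — never all 4.
So no plan with fewer than 9 crossings exists, and this one achieves 9:
1. Ferryman goes to the far shore with sample E.
2. Ferryman goes back to the near shore alone.
3. Ferryman goes to the far shore with sample K.
4. Ferryman goes back to the near shore with sample E.
5. Ferryman goes to the far shore with sample L.
6. Ferryman goes back to the near shore alone.
7. Ferryman goes to the far shore with sample Q.
8. Ferryman goes back to the near shore alone.
9. Ferryman goes to the far shore with sample E.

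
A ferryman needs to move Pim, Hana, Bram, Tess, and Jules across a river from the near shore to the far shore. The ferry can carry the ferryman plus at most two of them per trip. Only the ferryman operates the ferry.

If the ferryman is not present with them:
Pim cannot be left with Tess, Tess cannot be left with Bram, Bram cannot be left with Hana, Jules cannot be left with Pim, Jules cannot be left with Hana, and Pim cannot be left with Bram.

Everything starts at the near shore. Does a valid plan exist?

No

Whatever the first load, the items left behind include a forbidden pair without the ferryman. No opening move is safe, so no plan exists.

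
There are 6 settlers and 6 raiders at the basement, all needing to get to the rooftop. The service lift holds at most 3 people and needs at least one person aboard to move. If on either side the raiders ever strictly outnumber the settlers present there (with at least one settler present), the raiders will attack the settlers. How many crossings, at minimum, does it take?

Following every safe sequence of crossings from the start, the most of the 12 that can be at the rooftop as the service lift arrives there on crossings 1, 3, 5 is 3, 5, 6 respectively; the best ever achieved is 6 of 12.
From crossing 7 on, no configuration arises that was not already reachable earlier: only 17 distinct safe configurations (who is on which side, and where the service lift is) can ever be reached, none of them has everyone across, and every continuation just revisits them. They are: 0 settlers + 0 raiders across (service lift back at the start); 0 settlers + 1 raider across (service lift there); 0 settlers + 1 raider across (service lift back at the start); 0 settlers + 2 raiders across (service lift there); 0 settlers + 2 raiders across (service lift back at the start); 0 settlers + 3 raiders across (service lift there); 0 settlers + 3 raiders across (service lift back at the start); 0 settlers + 4 raiders across (service lift there); 0 settlers + 4 raiders across (service lift back at the start); 0 settlers + 5 raiders across (service lift there); 0 settlers + 5 raiders across (service lift back at the start); 0 settlers + 6 raiders across (service lift there); 1 settler + 1 raider across (service lift there); 1 settler + 1 raider across (service lift back at the start); 2 settlers + 2 raiders across (service lift there); 2 settlers + 2 raiders across (service lift back at the start); 3 settlers + 3 raiders across (service lift there). So no valid plan exists.

impossible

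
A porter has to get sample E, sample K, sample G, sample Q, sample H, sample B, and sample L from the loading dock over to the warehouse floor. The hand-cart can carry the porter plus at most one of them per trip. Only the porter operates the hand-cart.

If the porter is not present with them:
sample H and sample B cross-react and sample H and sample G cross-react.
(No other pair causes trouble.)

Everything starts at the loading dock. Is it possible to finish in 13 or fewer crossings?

Counting alone: the porter can take at most 1 across per trip to the warehouse floor, so moving all 7 needs at least 7 loaded trips out, with a return between consecutive ones — at least 13 crossings.
The safety rule pushes this higher. Following every safe sequence of crossings, the most of the 7 that can be at the warehouse floor as the hand-cart arrives there on crossing 13 is 6 — never all 7.
So the move cannot be finished within 13 crossings. (The shortest complete plan takes 15:)
1. Porter goes to the warehouse floor with sample H.  [the loading dock: sample B, sample E, sample G, sample K, sample L, sample Q | the warehouse floor: sample H]
2. Porter goes back to the loading dock alone.  [the loading dock: sample B, sample E, sample G, sample K, sample L, sample Q | the warehouse floor: sample H]
3. Porter goes to the warehouse floor with sample E.  [the loading dock: sample B, sample G, sample K, sample L, sample Q | the warehouse floor: sample E, sample H]
4. Porter goes back to the loading dock alone.  [the loading dock: sample B, sample G, sample K, sample L, sample Q | the warehouse floor: sample E, sample H]
5. Porter goes to the warehouse floor with sample K.  [the loading dock: sample B, sample G, sample L, sample Q | the warehouse floor: sample E, sample H, sample K]
6. Porter goes back to the loading dock alone.  [the loading dock: sample B, sample G, sample L, sample Q | the warehouse floor: sample E, sample H, sample K]
7. Porter goes to the warehouse floor with sample G.  [the loading dock: sample B, sample L, sample Q | the warehouse floor: sample E, sample G, sample H, sample K]
8. Porter goes back to the loading dock with sample H.  [the loading dock: sample B, sample H, sample L, sample Q | the warehouse floor: sample E, sample G, sample K]
9. Porter goes to the warehouse floor with sample B.  [the loading dock: sample H, sample L, sample Q | the warehouse floor: sample B, sample E, sample G, sample K]
10. Porter goes back to the loading dock alone.  [the loading dock: sample H, sample L, sample Q | the warehouse floor: sample B, sample E, sample G, sample K]
11. Porter goes to the warehouse floor with sample Q.  [the loading dock: sample H, sample L | the warehouse floor: sample B, sample E, sample G, sample K, sample Q]
12. Porter goes back to the loading dock alone.  [the loading dock: sample H, sample L | the warehouse floor: sample B, sample E, sample G, sample K, sample Q]
13. Porter goes to the warehouse floor with sample L.  [the loading dock: sample H | the warehouse floor: sample B, sample E, sample G, sample K, sample L, sample Q]
14. Porter goes back to the loading dock alone.  [the loading dock: sample H | the warehouse floor: sample B, sample E, sample G, sample K, sample L, sample Q]
15. Porter goes to the warehouse floor with sample H.  [the loading dock: — | the warehouse floor: sample B, sample E, sample G, sample H, sample K, sample L, sample Q]

No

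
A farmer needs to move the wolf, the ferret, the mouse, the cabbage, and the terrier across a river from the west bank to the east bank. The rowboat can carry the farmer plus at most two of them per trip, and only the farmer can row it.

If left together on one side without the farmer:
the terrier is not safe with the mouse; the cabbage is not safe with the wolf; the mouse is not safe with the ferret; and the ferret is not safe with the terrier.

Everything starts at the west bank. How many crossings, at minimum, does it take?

Whatever the first load, the items left behind include a forbidden pair without the farmer. No opening move is safe, so no plan exists.

impossible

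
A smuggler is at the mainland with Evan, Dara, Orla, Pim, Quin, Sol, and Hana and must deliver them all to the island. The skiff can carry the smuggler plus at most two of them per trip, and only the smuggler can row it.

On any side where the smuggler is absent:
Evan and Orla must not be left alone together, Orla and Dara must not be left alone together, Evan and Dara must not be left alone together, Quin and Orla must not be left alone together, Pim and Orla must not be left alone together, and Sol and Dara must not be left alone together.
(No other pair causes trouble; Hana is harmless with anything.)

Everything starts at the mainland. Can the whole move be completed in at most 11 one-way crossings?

Yes — this plan uses 11 crossings (≤ 11):
1. Smuggler goes to the island with Dara and Orla.  [the mainland: Evan, Hana, Pim, Quin, Sol | the island: Dara, Orla]
2. Smuggler goes back to the mainland with Dara.  [the mainland: Dara, Evan, Hana, Pim, Quin, Sol | the island: Orla]
3. Smuggler goes to the island with Evan and Sol.  [the mainland: Dara, Hana, Pim, Quin | the island: Evan, Orla, Sol]
4. Smuggler goes back to the mainland with Evan.  [the mainland: Dara, Evan, Hana, Pim, Quin | the island: Orla, Sol]
5. Smuggler goes to the island with Evan and Pim.  [the mainland: Dara, Hana, Quin | the island: Evan, Orla, Pim, Sol]
6. Smuggler goes back to the mainland with Orla.  [the mainland: Dara, Hana, Orla, Quin | the island: Evan, Pim, Sol]
7. Smuggler goes to the island with Dara and Quin.  [the mainland: Hana, Orla | the island: Dara, Evan, Pim, Quin, Sol]
8. Smuggler goes back to the mainland with Dara.  [the mainland: Dara, Hana, Orla | the island: Evan, Pim, Quin, Sol]
9. Smuggler goes to the island with Dara and Hana.  [the mainland: Orla | the island: Dara, Evan, Hana, Pim, Quin, Sol]
10. Smuggler goes back to the mainland with Dara.  [the mainland: Dara, Orla | the island: Evan, Hana, Pim, Quin, Sol]
11. Smuggler goes to the island with Dara and Orla.  [the mainland: — | the island: Dara, Evan, Hana, Orla, Pim, Quin, Sol]

Yes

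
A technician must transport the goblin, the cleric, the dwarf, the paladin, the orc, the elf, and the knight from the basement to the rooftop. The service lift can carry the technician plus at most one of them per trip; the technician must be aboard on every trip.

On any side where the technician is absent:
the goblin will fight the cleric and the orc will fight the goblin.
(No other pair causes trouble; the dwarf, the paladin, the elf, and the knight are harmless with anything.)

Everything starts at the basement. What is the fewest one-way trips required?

Counting alone: the technician can take at most 1 across per trip to the rooftop, so moving all 7 needs at least 7 loaded trips out, with a return between consecutive ones — at least 13 crossings.
The safety rule pushes this higher. Following every safe sequence of crossings, the most of the 7 that can be at the rooftop as the service lift arrives there on crossing 13 is 6 — never all 7.
So no plan with fewer than 15 crossings exists, and this one achieves 15:
1. Technician goes to the rooftop with the goblin.
2. Technician goes back to the basement alone.
3. Technician goes to the rooftop with the cleric.
4. Technician goes back to the basement with the goblin.
5. Technician goes to the rooftop with the orc.
6. Technician goes back to the basement alone.
7. Technician goes to the rooftop with the dwarf.
8. Technician goes back to the basement alone.
9. Technician goes to the rooftop with the paladin.
10. Technician goes back to the basement alone.
11. Technician goes to the rooftop with the elf.
12. Technician goes back to the basement alone.
13. Technician goes to the rooftop with the knight.
14. Technician goes back to the basement alone.
15. Technician goes to the rooftop with the goblin.

15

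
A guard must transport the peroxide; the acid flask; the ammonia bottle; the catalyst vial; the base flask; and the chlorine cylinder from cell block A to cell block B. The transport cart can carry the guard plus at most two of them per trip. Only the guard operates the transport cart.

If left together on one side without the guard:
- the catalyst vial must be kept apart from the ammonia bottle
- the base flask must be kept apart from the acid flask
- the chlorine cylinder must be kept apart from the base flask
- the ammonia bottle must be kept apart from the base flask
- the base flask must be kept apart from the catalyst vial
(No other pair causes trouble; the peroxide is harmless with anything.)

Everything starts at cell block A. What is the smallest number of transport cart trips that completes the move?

9

Counting alone: the guard can take at most 2 across per trip to cell block B, so moving all 6 needs at least 3 loaded trips out, with a return between consecutive ones — at least 5 crossings.
The safety rule pushes this higher. Following every safe sequence of crossings, the most of the 6 that can be at cell block B as the transport cart arrives there on crossings 5, 7 is 4, 5 respectively — never all 6.
So no plan with fewer than 9 crossings exists, and this one achieves 9:
1. Guard goes to cell block B with the ammonia bottle and the base flask.
2. Guard goes back to cell block A with the ammonia bottle.
3. Guard goes to cell block B with the ammonia bottle and the peroxide.
4. Guard goes back to cell block A with the ammonia bottle.
5. Guard goes to cell block B with the acid flask and the ammonia bottle.
6. Guard goes back to cell block A with the base flask.
7. Guard goes to cell block B with the catalyst vial and the chlorine cylinder.
8. Guard goes back to cell block A with the ammonia bottle.
9. Guard goes to cell block B with the ammonia bottle and the base flask.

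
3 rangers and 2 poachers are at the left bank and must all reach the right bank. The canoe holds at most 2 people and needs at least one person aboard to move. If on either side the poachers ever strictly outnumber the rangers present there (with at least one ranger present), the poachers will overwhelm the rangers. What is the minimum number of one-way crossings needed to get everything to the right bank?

Counting alone: each trip to the right bank takes at most 2 across and each return brings at least 1 back, so after t trips out (and t−1 returns) at most 2t − (t−1) of the 5 are across; that first reaches 5 at t = 4, so at least 7 crossings are needed.
The plan below uses exactly 7 crossings, so it is optimal:
1. 2 poachers → the right bank.  (the left bank: 3R 0P; the right bank: 0R 2P)
2. 1 poacher ← the left bank.  (the left bank: 3R 1P; the right bank: 0R 1P)
3. 2 rangers → the right bank.  (the left bank: 1R 1P; the right bank: 2R 1P)
4. 1 ranger ← the left bank.  (the left bank: 2R 1P; the right bank: 1R 1P)
5. 1 ranger and 1 poacher → the right bank.  (the left bank: 1R 0P; the right bank: 2R 2P)
6. 1 poacher ← the left bank.  (the left bank: 1R 1P; the right bank: 2R 1P)
7. 1 ranger and 1 poacher → the right bank.  (the left bank: 0R 0P; the right bank: 3R 2P)

7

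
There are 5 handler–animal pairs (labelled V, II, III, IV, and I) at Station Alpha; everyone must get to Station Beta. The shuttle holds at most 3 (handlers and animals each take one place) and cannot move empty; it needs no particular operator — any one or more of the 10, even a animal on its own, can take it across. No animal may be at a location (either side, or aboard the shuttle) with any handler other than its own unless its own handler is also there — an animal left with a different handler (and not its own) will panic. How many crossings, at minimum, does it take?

11

Counting alone: each trip to Station Beta takes at most 3 across and each return brings at least 1 back, so after t trips out (and t−1 returns) at most 3t − (t−1) of the 10 are across; that first reaches 10 at t = 5, so at least 9 crossings are needed.
The safety rule pushes this higher. Following every safe sequence of crossings, the most of the 10 that can be at Station Beta as the shuttle arrives there on crossing 9 is 9 — never all 10.
So no plan with fewer than 11 crossings exists, and this one achieves 11:
1. animal V and handler V cross → Station Beta.
2. handler V crosses ← Station Alpha.
3. animal II, animal III, and animal IV cross → Station Beta.
4. animal V crosses ← Station Alpha.
5. handler II, handler III, and handler IV cross → Station Beta.
6. animal II and handler II cross ← Station Alpha.
7. handler I, handler II, and handler V cross → Station Beta.
8. animal III crosses ← Station Alpha.
9. animal II and animal V cross → Station Beta.
10. animal V crosses ← Station Alpha.
11. animal I, animal III, and animal V cross → Station Beta.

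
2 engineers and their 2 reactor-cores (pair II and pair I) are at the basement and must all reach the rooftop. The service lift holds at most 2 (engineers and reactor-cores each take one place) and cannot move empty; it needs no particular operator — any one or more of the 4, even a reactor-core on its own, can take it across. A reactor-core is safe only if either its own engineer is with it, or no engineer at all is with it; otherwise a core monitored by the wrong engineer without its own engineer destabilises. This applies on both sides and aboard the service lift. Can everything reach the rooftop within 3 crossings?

No

Counting alone: each trip to the rooftop takes at most 2 across and each return brings at least 1 back, so after t trips out (and t−1 returns) at most 2t − (t−1) of the 4 are across; that first reaches 4 at t = 3, so at least 5 crossings are needed.
Since 3 < 5, 3 crossings cannot be enough. (The shortest complete plan in fact takes 5:)
1. engineer II and reactor-core II cross → the rooftop.
2. engineer II crosses ← the basement.
3. engineer I and engineer II cross → the rooftop.
4. engineer I crosses ← the basement.
5. engineer I and reactor-core I cross → the rooftop.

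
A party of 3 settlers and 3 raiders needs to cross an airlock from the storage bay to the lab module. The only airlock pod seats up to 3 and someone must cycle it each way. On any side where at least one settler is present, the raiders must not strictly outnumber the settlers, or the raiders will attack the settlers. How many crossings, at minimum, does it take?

5

Counting alone: each trip to the lab module takes at most 3 across and each return brings at least 1 back, so after t trips out (and t−1 returns) at most 3t − (t−1) of the 6 are across; that first reaches 6 at t = 3, so at least 5 crossings are needed.
The plan below uses exactly 5 crossings, so it is optimal:
1. 2 raiders → the lab module.  (the storage bay: 3S 1R; the lab module: 0S 2R)
2. 1 raider ← the storage bay.  (the storage bay: 3S 2R; the lab module: 0S 1R)
3. 3 settlers → the lab module.  (the storage bay: 0S 2R; the lab module: 3S 1R)
4. 1 raider ← the storage bay.  (the storage bay: 0S 3R; the lab module: 3S 0R)
5. 3 raiders → the lab module.  (the storage bay: 0S 0R; the lab module: 3S 3R)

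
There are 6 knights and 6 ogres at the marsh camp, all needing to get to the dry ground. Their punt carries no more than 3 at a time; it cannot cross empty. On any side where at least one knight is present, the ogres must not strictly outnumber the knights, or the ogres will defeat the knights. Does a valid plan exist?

No

Following every safe sequence of crossings from the start, the most of the 12 that can be at the dry ground as the punt arrives there on crossings 1, 3, 5 is 3, 5, 6 respectively; the best ever achieved is 6 of 12.
From crossing 7 on, no configuration arises that was not already reachable earlier: only 17 distinct safe configurations (who is on which side, and where the punt is) can ever be reached, none of them has everyone across, and every continuation just revisits them. They are: 0 knights + 0 ogres across (punt back at the start); 0 knights + 1 ogre across (punt there); 0 knights + 1 ogre across (punt back at the start); 0 knights + 2 ogres across (punt there); 0 knights + 2 ogres across (punt back at the start); 0 knights + 3 ogres across (punt there); 0 knights + 3 ogres across (punt back at the start); 0 knights + 4 ogres across (punt there); 0 knights + 4 ogres across (punt back at the start); 0 knights + 5 ogres across (punt there); 0 knights + 5 ogres across (punt back at the start); 0 knights + 6 ogres across (punt there); 1 knight + 1 ogre across (punt there); 1 knight + 1 ogre across (punt back at the start); 2 knights + 2 ogres across (punt there); 2 knights + 2 ogres across (punt back at the start); 3 knights + 3 ogres across (punt there). So no valid plan exists.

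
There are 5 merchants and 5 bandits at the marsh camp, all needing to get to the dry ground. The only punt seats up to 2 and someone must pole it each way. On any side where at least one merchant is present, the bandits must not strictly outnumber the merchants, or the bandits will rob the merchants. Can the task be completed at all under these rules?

Following every safe sequence of crossings from the start, the most of the 10 that can be at the dry ground as the punt arrives there on crossings 1, 3, 5, 7 is 2, 3, 4, 5 respectively; the best ever achieved is 5 of 10.
From crossing 9 on, no configuration arises that was not already reachable earlier: only 13 distinct safe configurations (who is on which side, and where the punt is) can ever be reached, none of them has everyone across, and every continuation just revisits them. They are: 0 merchants + 0 bandits across (punt back at the start); 0 merchants + 1 bandit across (punt there); 0 merchants + 1 bandit across (punt back at the start); 0 merchants + 2 bandits across (punt there); 0 merchants + 2 bandits across (punt back at the start); 0 merchants + 3 bandits across (punt there); 0 merchants + 3 bandits across (punt back at the start); 0 merchants + 4 bandits across (punt there); 0 merchants + 4 bandits across (punt back at the start); 0 merchants + 5 bandits across (punt there); 1 merchant + 1 bandit across (punt there); 1 merchant + 1 bandit across (punt back at the start); 2 merchants + 2 bandits across (punt there). So no valid plan exists.

No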